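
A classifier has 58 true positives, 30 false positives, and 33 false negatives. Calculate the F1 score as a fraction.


Precision = 58/88 = 29/44. Recall = 58/91 = 58/91. F1 = 2*P*R/(P+R) = 116/179.

116/179


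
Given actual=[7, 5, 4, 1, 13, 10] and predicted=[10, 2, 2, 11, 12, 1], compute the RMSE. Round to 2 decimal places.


MSE = 34.0000. RMSE = sqrt(34.0000) = 5.83.

5.83


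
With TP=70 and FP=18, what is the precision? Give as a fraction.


Precision = TP / (TP + FP) = 70 / 88 = 35/44.

35/44


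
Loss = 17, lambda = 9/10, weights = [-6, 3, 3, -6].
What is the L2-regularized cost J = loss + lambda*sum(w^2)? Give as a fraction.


L2 sq norm = sum(w^2) = 90. J = 17 + 9/10 * 90 = 98.

98


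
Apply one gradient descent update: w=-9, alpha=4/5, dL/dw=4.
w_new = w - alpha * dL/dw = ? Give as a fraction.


w_new = -9 - 4/5 * 4 = -9 - 16/5 = -61/5.

-61/5


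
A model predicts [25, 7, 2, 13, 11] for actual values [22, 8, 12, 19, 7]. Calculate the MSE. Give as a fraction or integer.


MSE = (1/5) * ((22-25)^2=9 + (8-7)^2=1 + (12-2)^2=100 + (19-13)^2=36 + (7-11)^2=16). Sum = 162. MSE = 162/5.

162/5


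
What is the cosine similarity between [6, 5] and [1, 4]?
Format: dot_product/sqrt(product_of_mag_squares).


dot = 26. |a|^2 = 61, |b|^2 = 17. cos = 26/sqrt(1037).

26/sqrt(1037)


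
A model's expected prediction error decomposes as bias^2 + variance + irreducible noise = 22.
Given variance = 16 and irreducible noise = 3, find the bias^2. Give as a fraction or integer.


Total error = bias^2 + variance + irreducible noise. So bias^2 = 22 - 16 - 3 = 3.

3


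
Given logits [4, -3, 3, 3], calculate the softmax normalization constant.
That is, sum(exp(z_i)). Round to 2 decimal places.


Denom = e^4=54.5982 + e^-3=0.0498 + e^3=20.0855 + e^3=20.0855. Sum = 94.8190, which rounds to 94.82.

94.82


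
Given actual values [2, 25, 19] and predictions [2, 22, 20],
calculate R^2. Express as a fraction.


Mean(y) = 46/3. SS_res = 10. SS_tot = 854/3. R^2 = 1 - 10/(854/3) = 412/427.

412/427


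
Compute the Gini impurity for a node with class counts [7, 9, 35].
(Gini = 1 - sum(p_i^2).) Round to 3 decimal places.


Total = 51. Proportions: 7/51, 9/51, 35/51. sum(p_i^2) = 0.5210. Gini = 1 - 0.5210 = 0.4790, which rounds to 0.479.

0.479


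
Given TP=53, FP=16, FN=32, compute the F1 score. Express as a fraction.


Precision = 53/69 = 53/69. Recall = 53/85 = 53/85. F1 = 2*P*R/(P+R) = 53/77.

53/77


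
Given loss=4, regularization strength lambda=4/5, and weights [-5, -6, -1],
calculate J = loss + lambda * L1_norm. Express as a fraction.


L1 norm = sum(|w|) = 12. J = 4 + 4/5 * 12 = 68/5.

68/5


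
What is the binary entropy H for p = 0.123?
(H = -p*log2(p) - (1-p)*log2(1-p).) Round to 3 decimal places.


H = -0.123*log2(0.123) - 0.877*log2(0.877) = 0.538.

0.538


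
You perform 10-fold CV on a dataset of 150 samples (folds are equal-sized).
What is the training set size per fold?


Each validation fold has 150/10 = 15 samples. Training set = 150 - 15 = 135.

135


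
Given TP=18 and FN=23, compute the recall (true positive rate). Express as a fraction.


Recall = TP / (TP + FN) = 18 / 41 = 18/41.

18/41


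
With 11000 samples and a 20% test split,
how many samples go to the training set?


Test set = 11000 * 20% = 2200. Training set = 11000 - 2200 = 8800.

8800


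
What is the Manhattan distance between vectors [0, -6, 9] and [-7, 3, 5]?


d = sum of absolute differences: |0--7|=7 + |-6-3|=9 + |9-5|=4 = 20.

20


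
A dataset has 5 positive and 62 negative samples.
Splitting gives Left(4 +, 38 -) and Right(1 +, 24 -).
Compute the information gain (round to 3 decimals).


H(parent) = 0.3830. H(left) = 0.4537, H(right) = 0.2423. Weighted = (42/67)*0.4537 + (25/67)*0.2423 = 0.3748. IG = 0.3830 - 0.3748 = 0.0082, which rounds to 0.008.

0.008


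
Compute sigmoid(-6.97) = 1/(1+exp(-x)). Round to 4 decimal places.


sigma(-6.97) = 1/(1+e^(6.97)) = 1/(1+1064.222751) = 1/1065.222751 = 0.0009.

0.0009


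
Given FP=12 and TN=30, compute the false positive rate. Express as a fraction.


FPR = FP / (FP + TN) = 12 / 42 = 2/7.

2/7


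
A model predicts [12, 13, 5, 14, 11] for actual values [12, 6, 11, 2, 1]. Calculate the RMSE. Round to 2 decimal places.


MSE = 65.8000. RMSE = sqrt(65.8000) = 8.11.

8.11


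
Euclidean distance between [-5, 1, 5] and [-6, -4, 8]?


d = sqrt(sum of squared differences). (-5--6)^2=1, (1--4)^2=25, (5-8)^2=9. Sum = 35.

sqrt(35)


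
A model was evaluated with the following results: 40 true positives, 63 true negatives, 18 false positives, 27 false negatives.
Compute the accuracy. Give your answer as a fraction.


Accuracy = (TP + TN) / (TP + TN + FP + FN) = (40 + 63) / 148 = 103/148.

103/148


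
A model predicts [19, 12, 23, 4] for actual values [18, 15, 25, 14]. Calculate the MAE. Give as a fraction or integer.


MAE = (1/4) * (|18-19|=1 + |15-12|=3 + |25-23|=2 + |14-4|=10). Sum = 16. MAE = 4.

4


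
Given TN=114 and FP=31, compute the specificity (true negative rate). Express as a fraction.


Specificity = TN / (TN + FP) = 114 / 145 = 114/145.

114/145


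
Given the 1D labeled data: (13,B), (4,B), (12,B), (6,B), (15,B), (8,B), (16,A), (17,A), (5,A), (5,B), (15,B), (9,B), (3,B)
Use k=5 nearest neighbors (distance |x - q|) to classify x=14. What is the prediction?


Distances: |13-14|=1, |4-14|=10, |12-14|=2, |6-14|=8, |15-14|=1, |8-14|=6, |16-14|=2, |17-14|=3, |5-14|=9, |5-14|=9, |15-14|=1, |9-14|=5, |3-14|=11. 5 nearest: (13,B), (15,B), (15,B), (16,A), (12,B). Counts: {'B': 4, 'A': 1}. Majority class: B.

B


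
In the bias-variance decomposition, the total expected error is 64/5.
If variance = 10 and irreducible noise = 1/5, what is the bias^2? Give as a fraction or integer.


Total error = bias^2 + variance + irreducible noise. So bias^2 = 64/5 - 10 - 1/5 = 13/5.

13/5


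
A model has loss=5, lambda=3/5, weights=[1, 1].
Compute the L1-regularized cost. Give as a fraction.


L1 norm = sum(|w|) = 2. J = 5 + 3/5 * 2 = 31/5.

31/5


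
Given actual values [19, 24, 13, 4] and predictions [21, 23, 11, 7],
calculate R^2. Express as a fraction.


Mean(y) = 15. SS_res = 18. SS_tot = 222. R^2 = 1 - 18/(222) = 34/37.

34/37


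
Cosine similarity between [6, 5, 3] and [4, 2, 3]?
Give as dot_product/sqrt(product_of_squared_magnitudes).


dot = 43. |a|^2 = 70, |b|^2 = 29. cos = 43/sqrt(2030).

43/sqrt(2030)


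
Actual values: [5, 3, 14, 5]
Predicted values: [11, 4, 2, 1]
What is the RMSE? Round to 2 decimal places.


MSE = 49.2500. RMSE = sqrt(49.2500) = 7.02.

7.02


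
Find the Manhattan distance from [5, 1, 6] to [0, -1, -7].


d = sum of absolute differences: |5-0|=5 + |1--1|=2 + |6--7|=13 = 20.

20


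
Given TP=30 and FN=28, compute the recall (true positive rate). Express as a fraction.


Recall = TP / (TP + FN) = 30 / 58 = 15/29.

15/29


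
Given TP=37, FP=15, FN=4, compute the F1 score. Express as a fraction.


Precision = 37/52 = 37/52. Recall = 37/41 = 37/41. F1 = 2*P*R/(P+R) = 74/93.

74/93


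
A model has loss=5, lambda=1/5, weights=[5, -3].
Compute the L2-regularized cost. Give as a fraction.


L2 sq norm = sum(w^2) = 34. J = 5 + 1/5 * 34 = 59/5.

59/5


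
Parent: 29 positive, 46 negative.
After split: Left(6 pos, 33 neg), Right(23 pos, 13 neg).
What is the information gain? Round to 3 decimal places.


H(parent) = 0.9626. H(left) = 0.6194, H(right) = 0.9436. Weighted = (39/75)*0.6194 + (36/75)*0.9436 = 0.7750. IG = 0.9626 - 0.7750 = 0.1876, which rounds to 0.188.

0.188


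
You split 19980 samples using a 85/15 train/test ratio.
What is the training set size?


Test set = 19980 * 15% = 2997. Training set = 19980 - 2997 = 16983.

16983


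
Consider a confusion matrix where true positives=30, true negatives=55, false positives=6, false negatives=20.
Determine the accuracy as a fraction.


Accuracy = (TP + TN) / (TP + TN + FP + FN) = (30 + 55) / 111 = 85/111.

85/111


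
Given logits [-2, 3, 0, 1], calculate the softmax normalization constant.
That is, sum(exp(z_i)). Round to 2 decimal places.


Denom = e^-2=0.1353 + e^3=20.0855 + e^0=1.0000 + e^1=2.7183. Sum = 23.9391, which rounds to 23.94.

23.94


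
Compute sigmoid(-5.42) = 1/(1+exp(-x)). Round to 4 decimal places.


sigma(-5.42) = 1/(1+e^(5.42)) = 1/(1+225.879123) = 1/226.879123 = 0.0044.

0.0044


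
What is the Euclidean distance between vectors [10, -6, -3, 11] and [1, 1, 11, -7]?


d = sqrt(sum of squared differences). (10-1)^2=81, (-6-1)^2=49, (-3-11)^2=196, (11--7)^2=324. Sum = 650.

sqrt(650)


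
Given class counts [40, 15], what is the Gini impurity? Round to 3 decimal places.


Total = 55. Proportions: 40/55, 15/55. sum(p_i^2) = 0.6033. Gini = 1 - 0.6033 = 0.3967, which rounds to 0.397.

0.397


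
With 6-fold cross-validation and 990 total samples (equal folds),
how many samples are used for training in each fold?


Each validation fold has 990/6 = 165 samples. Training set = 990 - 165 = 825.

825


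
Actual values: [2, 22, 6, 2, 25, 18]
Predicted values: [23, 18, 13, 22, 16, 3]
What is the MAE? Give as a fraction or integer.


MAE = (1/6) * (|2-23|=21 + |22-18|=4 + |6-13|=7 + |2-22|=20 + |25-16|=9 + |18-3|=15). Sum = 76. MAE = 38/3.

38/3


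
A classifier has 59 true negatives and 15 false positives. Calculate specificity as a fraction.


Specificity = TN / (TN + FP) = 59 / 74 = 59/74.

59/74


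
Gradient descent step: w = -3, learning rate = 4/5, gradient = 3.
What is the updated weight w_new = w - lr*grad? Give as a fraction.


w_new = -3 - 4/5 * 3 = -3 - 12/5 = -27/5.

-27/5


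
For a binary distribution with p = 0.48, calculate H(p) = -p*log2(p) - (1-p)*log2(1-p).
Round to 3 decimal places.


H = -0.48*log2(0.48) - 0.52*log2(0.52) = 0.999.

0.999


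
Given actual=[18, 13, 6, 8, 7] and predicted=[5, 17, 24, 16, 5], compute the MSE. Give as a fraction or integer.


MSE = (1/5) * ((18-5)^2=169 + (13-17)^2=16 + (6-24)^2=324 + (8-16)^2=64 + (7-5)^2=4). Sum = 577. MSE = 577/5.

577/5


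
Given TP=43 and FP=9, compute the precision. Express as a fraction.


Precision = TP / (TP + FP) = 43 / 52 = 43/52.

43/52


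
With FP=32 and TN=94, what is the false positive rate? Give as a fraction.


FPR = FP / (FP + TN) = 32 / 126 = 16/63.

16/63


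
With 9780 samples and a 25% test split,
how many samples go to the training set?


Test set = 9780 * 25% = 2445. Training set = 9780 - 2445 = 7335.

7335


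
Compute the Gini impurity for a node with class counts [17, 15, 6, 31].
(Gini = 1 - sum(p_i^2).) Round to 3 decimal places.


Total = 69. Proportions: 17/69, 15/69, 6/69, 31/69. sum(p_i^2) = 0.3174. Gini = 1 - 0.3174 = 0.6826, which rounds to 0.683.

0.683


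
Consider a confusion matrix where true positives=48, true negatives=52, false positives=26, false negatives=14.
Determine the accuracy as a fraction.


Accuracy = (TP + TN) / (TP + TN + FP + FN) = (48 + 52) / 140 = 5/7.

5/7


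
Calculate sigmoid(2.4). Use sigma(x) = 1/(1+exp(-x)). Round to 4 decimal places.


sigma(2.4) = 1/(1+e^(-2.4)) = 1/(1+0.090718) = 1/1.090718 = 0.9168.

0.9168


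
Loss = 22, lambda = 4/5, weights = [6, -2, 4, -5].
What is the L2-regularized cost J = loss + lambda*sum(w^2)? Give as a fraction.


L2 sq norm = sum(w^2) = 81. J = 22 + 4/5 * 81 = 434/5.

434/5


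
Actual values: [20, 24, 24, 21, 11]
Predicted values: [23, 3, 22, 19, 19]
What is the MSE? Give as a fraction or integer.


MSE = (1/5) * ((20-23)^2=9 + (24-3)^2=441 + (24-22)^2=4 + (21-19)^2=4 + (11-19)^2=64). Sum = 522. MSE = 522/5.

522/5


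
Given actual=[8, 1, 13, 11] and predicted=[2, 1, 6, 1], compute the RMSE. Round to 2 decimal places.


MSE = 46.2500. RMSE = sqrt(46.2500) = 6.80.

6.80


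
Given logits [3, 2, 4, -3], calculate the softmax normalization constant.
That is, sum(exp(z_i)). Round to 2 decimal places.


Denom = e^3=20.0855 + e^2=7.3891 + e^4=54.5982 + e^-3=0.0498. Sum = 82.1226, which rounds to 82.12.

82.12


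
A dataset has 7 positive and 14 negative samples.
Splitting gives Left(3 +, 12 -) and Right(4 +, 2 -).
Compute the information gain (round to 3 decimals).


H(parent) = 0.9183. H(left) = 0.7219, H(right) = 0.9183. Weighted = (15/21)*0.7219 + (6/21)*0.9183 = 0.7780. IG = 0.9183 - 0.7780 = 0.1403, which rounds to 0.140.

0.140


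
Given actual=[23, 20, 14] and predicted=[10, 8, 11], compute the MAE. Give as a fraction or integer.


MAE = (1/3) * (|23-10|=13 + |20-8|=12 + |14-11|=3). Sum = 28. MAE = 28/3.

28/3


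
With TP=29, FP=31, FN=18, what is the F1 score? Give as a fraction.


Precision = 29/60 = 29/60. Recall = 29/47 = 29/47. F1 = 2*P*R/(P+R) = 58/107.

58/107


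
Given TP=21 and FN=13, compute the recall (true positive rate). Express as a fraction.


Recall = TP / (TP + FN) = 21 / 34 = 21/34.

21/34


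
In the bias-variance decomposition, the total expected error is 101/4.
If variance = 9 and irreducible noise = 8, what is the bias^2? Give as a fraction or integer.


Total error = bias^2 + variance + irreducible noise. So bias^2 = 101/4 - 9 - 8 = 33/4.

33/4


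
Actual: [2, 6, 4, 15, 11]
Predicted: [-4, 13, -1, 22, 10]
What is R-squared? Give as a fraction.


Mean(y) = 38/5. SS_res = 160. SS_tot = 566/5. R^2 = 1 - 160/(566/5) = -117/283.

-117/283


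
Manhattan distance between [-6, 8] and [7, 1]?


d = sum of absolute differences: |-6-7|=13 + |8-1|=7 = 20.

20


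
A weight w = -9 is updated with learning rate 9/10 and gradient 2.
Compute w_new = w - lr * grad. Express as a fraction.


w_new = -9 - 9/10 * 2 = -9 - 9/5 = -54/5.

-54/5


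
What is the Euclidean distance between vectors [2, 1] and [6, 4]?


d = sqrt(sum of squared differences). (2-6)^2=16, (1-4)^2=9. Sum = 25.

5


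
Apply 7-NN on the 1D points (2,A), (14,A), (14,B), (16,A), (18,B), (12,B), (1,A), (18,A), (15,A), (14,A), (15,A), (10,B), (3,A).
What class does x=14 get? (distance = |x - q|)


Distances: |2-14|=12, |14-14|=0, |14-14|=0, |16-14|=2, |18-14|=4, |12-14|=2, |1-14|=13, |18-14|=4, |15-14|=1, |14-14|=0, |15-14|=1, |10-14|=4, |3-14|=11. 7 nearest: (14,A), (14,A), (14,B), (15,A), (15,A), (16,A), (12,B). Counts: {'A': 5, 'B': 2}. Majority class: A.

A


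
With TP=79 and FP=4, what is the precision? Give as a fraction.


Precision = TP / (TP + FP) = 79 / 83 = 79/83.

79/83


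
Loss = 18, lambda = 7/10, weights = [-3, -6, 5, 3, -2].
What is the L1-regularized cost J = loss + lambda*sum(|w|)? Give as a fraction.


L1 norm = sum(|w|) = 19. J = 18 + 7/10 * 19 = 313/10.

313/10


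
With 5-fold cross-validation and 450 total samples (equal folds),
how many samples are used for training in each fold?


Each validation fold has 450/5 = 90 samples. Training set = 450 - 90 = 360.

360


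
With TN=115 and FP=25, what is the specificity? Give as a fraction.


Specificity = TN / (TN + FP) = 115 / 140 = 23/28.

23/28


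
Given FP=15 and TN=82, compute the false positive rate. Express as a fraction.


FPR = FP / (FP + TN) = 15 / 97 = 15/97.

15/97


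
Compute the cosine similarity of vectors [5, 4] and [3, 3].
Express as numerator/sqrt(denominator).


dot = 27. |a|^2 = 41, |b|^2 = 18. cos = 27/sqrt(738).

27/sqrt(738)


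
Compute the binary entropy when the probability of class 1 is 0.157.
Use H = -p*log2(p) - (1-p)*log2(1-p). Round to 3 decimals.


H = -0.157*log2(0.157) - 0.843*log2(0.843) = 0.627.

0.627


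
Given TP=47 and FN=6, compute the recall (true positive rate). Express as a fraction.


Recall = TP / (TP + FN) = 47 / 53 = 47/53.

47/53


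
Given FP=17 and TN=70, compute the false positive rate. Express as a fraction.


FPR = FP / (FP + TN) = 17 / 87 = 17/87.

17/87


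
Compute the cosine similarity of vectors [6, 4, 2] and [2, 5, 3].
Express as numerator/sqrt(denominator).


dot = 38. |a|^2 = 56, |b|^2 = 38. cos = 38/sqrt(2128).

38/sqrt(2128)


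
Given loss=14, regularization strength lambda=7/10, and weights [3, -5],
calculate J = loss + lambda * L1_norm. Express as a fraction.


L1 norm = sum(|w|) = 8. J = 14 + 7/10 * 8 = 98/5.

98/5


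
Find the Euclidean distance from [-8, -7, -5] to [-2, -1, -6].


d = sqrt(sum of squared differences). (-8--2)^2=36, (-7--1)^2=36, (-5--6)^2=1. Sum = 73.

sqrt(73)


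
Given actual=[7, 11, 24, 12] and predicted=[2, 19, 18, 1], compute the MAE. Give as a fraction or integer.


MAE = (1/4) * (|7-2|=5 + |11-19|=8 + |24-18|=6 + |12-1|=11). Sum = 30. MAE = 15/2.

15/2


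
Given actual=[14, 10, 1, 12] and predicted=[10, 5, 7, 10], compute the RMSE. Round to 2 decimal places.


MSE = 20.2500. RMSE = sqrt(20.2500) = 4.50.

4.50


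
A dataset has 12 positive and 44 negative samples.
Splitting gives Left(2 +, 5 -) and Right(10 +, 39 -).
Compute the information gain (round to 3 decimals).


H(parent) = 0.7496. H(left) = 0.8631, H(right) = 0.7300. Weighted = (7/56)*0.8631 + (49/56)*0.7300 = 0.7466. IG = 0.7496 - 0.7466 = 0.0030, which rounds to 0.003.

0.003


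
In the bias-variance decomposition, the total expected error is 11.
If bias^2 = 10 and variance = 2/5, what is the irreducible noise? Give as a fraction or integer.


Total error = bias^2 + variance + irreducible noise. So irreducible noise = 11 - 10 - 2/5 = 3/5.

3/5


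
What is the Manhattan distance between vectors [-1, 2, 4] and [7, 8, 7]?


d = sum of absolute differences: |-1-7|=8 + |2-8|=6 + |4-7|=3 = 17.

17


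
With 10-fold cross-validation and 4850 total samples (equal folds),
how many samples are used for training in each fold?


Each validation fold has 4850/10 = 485 samples. Training set = 4850 - 485 = 4365.

4365


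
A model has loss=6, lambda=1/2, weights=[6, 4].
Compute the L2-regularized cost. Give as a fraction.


L2 sq norm = sum(w^2) = 52. J = 6 + 1/2 * 52 = 32.

32


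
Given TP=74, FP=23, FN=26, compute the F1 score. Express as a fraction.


Precision = 74/97 = 74/97. Recall = 74/100 = 37/50. F1 = 2*P*R/(P+R) = 148/197.

148/197


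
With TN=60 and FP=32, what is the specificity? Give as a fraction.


Specificity = TN / (TN + FP) = 60 / 92 = 15/23.

15/23


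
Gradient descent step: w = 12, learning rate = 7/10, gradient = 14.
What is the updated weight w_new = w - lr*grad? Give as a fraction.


w_new = 12 - 7/10 * 14 = 12 - 49/5 = 11/5.

11/5


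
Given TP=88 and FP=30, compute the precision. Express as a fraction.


Precision = TP / (TP + FP) = 88 / 118 = 44/59.

44/59


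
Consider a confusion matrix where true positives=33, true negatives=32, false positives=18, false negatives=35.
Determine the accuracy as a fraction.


Accuracy = (TP + TN) / (TP + TN + FP + FN) = (33 + 32) / 118 = 65/118.

65/118


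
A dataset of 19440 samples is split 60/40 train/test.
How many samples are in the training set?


Test set = 19440 * 40% = 7776. Training set = 19440 - 7776 = 11664.

11664


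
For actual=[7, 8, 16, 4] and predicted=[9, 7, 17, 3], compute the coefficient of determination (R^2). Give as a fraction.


Mean(y) = 35/4. SS_res = 7. SS_tot = 315/4. R^2 = 1 - 7/(315/4) = 41/45.

41/45


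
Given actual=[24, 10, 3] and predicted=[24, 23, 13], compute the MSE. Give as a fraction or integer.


MSE = (1/3) * ((24-24)^2=0 + (10-23)^2=169 + (3-13)^2=100). Sum = 269. MSE = 269/3.

269/3


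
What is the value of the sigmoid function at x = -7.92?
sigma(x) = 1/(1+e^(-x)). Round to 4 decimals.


sigma(-7.92) = 1/(1+e^(7.92)) = 1/(1+2751.771046) = 1/2752.771046 = 0.0004.

0.0004


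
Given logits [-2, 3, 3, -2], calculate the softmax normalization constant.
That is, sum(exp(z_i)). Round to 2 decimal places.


Denom = e^-2=0.1353 + e^3=20.0855 + e^3=20.0855 + e^-2=0.1353. Sum = 40.4416, which rounds to 40.44.

40.44


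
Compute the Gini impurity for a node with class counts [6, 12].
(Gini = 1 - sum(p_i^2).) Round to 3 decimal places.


Total = 18. Proportions: 6/18, 12/18. sum(p_i^2) = 0.5556. Gini = 1 - 0.5556 = 0.4444, which rounds to 0.444.

0.444


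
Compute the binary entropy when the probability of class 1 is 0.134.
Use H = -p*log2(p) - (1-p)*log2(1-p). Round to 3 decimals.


H = -0.134*log2(0.134) - 0.866*log2(0.866) = 0.568.

0.568


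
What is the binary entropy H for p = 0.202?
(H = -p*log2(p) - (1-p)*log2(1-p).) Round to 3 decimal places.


H = -0.202*log2(0.202) - 0.798*log2(0.798) = 0.726.

0.726


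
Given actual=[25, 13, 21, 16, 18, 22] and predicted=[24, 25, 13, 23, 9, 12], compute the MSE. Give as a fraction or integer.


MSE = (1/6) * ((25-24)^2=1 + (13-25)^2=144 + (21-13)^2=64 + (16-23)^2=49 + (18-9)^2=81 + (22-12)^2=100). Sum = 439. MSE = 439/6.

439/6


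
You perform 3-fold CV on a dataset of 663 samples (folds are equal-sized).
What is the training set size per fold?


Each validation fold has 663/3 = 221 samples. Training set = 663 - 221 = 442.

442


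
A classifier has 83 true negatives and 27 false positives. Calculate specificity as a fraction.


Specificity = TN / (TN + FP) = 83 / 110 = 83/110.

83/110


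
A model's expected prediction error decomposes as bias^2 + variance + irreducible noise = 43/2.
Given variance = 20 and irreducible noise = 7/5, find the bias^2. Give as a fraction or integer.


Total error = bias^2 + variance + irreducible noise. So bias^2 = 43/2 - 20 - 7/5 = 1/10.

1/10


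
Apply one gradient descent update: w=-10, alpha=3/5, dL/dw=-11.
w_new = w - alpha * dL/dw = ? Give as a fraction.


w_new = -10 - 3/5 * -11 = -10 - -33/5 = -17/5.

-17/5


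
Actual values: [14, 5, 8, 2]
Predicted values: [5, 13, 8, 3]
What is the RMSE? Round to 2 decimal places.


MSE = 36.5000. RMSE = sqrt(36.5000) = 6.04.

6.04


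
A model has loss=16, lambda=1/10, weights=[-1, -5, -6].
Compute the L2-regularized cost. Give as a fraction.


L2 sq norm = sum(w^2) = 62. J = 16 + 1/10 * 62 = 111/5.

111/5


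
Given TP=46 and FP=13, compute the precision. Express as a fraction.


Precision = TP / (TP + FP) = 46 / 59 = 46/59.

46/59


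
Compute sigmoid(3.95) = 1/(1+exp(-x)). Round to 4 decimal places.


sigma(3.95) = 1/(1+e^(-3.95)) = 1/(1+0.019255) = 1/1.019255 = 0.9811.

0.9811


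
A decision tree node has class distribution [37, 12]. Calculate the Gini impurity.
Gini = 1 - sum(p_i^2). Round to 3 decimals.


Total = 49. Proportions: 37/49, 12/49. sum(p_i^2) = 0.6302. Gini = 1 - 0.6302 = 0.3698, which rounds to 0.370.

0.370


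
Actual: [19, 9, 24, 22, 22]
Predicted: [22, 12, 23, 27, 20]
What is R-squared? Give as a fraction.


Mean(y) = 96/5. SS_res = 48. SS_tot = 714/5. R^2 = 1 - 48/(714/5) = 79/119.

79/119


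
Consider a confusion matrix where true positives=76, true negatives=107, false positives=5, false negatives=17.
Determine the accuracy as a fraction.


Accuracy = (TP + TN) / (TP + TN + FP + FN) = (76 + 107) / 205 = 183/205.

183/205


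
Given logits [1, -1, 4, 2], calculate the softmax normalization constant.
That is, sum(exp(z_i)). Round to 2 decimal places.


Denom = e^1=2.7183 + e^-1=0.3679 + e^4=54.5982 + e^2=7.3891. Sum = 65.0735, which rounds to 65.07.

65.07


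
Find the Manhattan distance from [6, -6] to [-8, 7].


d = sum of absolute differences: |6--8|=14 + |-6-7|=13 = 27.

27


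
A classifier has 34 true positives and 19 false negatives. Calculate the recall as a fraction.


Recall = TP / (TP + FN) = 34 / 53 = 34/53.

34/53


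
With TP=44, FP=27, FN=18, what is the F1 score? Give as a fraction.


Precision = 44/71 = 44/71. Recall = 44/62 = 22/31. F1 = 2*P*R/(P+R) = 88/133.

88/133


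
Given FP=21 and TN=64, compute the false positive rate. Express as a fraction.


FPR = FP / (FP + TN) = 21 / 85 = 21/85.

21/85


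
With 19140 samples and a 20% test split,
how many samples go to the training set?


Test set = 19140 * 20% = 3828. Training set = 19140 - 3828 = 15312.

15312


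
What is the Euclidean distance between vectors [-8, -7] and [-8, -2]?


d = sqrt(sum of squared differences). (-8--8)^2=0, (-7--2)^2=25. Sum = 25.

5


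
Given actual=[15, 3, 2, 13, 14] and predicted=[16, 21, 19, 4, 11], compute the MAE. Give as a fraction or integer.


MAE = (1/5) * (|15-16|=1 + |3-21|=18 + |2-19|=17 + |13-4|=9 + |14-11|=3). Sum = 48. MAE = 48/5.

48/5


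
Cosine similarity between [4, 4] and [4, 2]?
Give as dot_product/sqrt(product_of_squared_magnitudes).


dot = 24. |a|^2 = 32, |b|^2 = 20. cos = 24/sqrt(640).

24/sqrt(640)


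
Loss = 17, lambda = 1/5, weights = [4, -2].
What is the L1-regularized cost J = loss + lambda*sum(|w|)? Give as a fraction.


L1 norm = sum(|w|) = 6. J = 17 + 1/5 * 6 = 91/5.

91/5


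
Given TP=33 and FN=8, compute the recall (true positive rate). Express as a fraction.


Recall = TP / (TP + FN) = 33 / 41 = 33/41.

33/41


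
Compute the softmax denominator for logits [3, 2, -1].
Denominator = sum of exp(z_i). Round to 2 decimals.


Denom = e^3=20.0855 + e^2=7.3891 + e^-1=0.3679. Sum = 27.8425, which rounds to 27.84.

27.84


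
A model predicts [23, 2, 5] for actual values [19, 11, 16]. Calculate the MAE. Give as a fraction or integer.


MAE = (1/3) * (|19-23|=4 + |11-2|=9 + |16-5|=11). Sum = 24. MAE = 8.

8


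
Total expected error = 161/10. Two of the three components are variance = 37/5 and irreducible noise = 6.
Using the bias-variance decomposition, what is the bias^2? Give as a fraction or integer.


Total error = bias^2 + variance + irreducible noise. So bias^2 = 161/10 - 37/5 - 6 = 27/10.

27/10


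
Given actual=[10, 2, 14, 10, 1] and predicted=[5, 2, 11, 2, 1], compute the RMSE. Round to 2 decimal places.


MSE = 19.6000. RMSE = sqrt(19.6000) = 4.43.

4.43


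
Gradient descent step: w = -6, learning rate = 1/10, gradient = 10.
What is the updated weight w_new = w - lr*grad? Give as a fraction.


w_new = -6 - 1/10 * 10 = -6 - 1 = -7.

-7


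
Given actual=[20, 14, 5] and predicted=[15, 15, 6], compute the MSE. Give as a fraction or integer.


MSE = (1/3) * ((20-15)^2=25 + (14-15)^2=1 + (5-6)^2=1). Sum = 27. MSE = 9.

9


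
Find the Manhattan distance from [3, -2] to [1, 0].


d = sum of absolute differences: |3-1|=2 + |-2-0|=2 = 4.

4


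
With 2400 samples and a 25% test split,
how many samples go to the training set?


Test set = 2400 * 25% = 600. Training set = 2400 - 600 = 1800.

1800


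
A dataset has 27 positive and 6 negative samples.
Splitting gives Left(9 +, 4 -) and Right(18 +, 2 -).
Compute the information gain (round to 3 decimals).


H(parent) = 0.6840. H(left) = 0.8905, H(right) = 0.4690. Weighted = (13/33)*0.8905 + (20/33)*0.4690 = 0.6350. IG = 0.6840 - 0.6350 = 0.0490, which rounds to 0.049.

0.049


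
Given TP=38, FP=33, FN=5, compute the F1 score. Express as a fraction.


Precision = 38/71 = 38/71. Recall = 38/43 = 38/43. F1 = 2*P*R/(P+R) = 2/3.

2/3


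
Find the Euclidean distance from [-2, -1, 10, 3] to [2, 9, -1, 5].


d = sqrt(sum of squared differences). (-2-2)^2=16, (-1-9)^2=100, (10--1)^2=121, (3-5)^2=4. Sum = 241.

sqrt(241)


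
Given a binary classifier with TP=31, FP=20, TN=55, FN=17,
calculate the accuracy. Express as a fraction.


Accuracy = (TP + TN) / (TP + TN + FP + FN) = (31 + 55) / 123 = 86/123.

86/123


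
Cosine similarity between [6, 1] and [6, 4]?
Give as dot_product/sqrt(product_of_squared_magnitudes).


dot = 40. |a|^2 = 37, |b|^2 = 52. cos = 40/sqrt(1924).

40/sqrt(1924)


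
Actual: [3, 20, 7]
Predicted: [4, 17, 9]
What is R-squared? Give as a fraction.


Mean(y) = 10. SS_res = 14. SS_tot = 158. R^2 = 1 - 14/(158) = 72/79.

72/79


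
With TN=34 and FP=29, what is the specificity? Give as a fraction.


Specificity = TN / (TN + FP) = 34 / 63 = 34/63.

34/63


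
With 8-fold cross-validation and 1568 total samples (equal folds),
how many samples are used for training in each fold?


Each validation fold has 1568/8 = 196 samples. Training set = 1568 - 196 = 1372.

1372


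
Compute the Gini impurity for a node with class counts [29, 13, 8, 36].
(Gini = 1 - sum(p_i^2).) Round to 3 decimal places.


Total = 86. Proportions: 29/86, 13/86, 8/86, 36/86. sum(p_i^2) = 0.3204. Gini = 1 - 0.3204 = 0.6796, which rounds to 0.680.

0.680


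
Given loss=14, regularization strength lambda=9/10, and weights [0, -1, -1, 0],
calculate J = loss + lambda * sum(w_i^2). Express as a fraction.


L2 sq norm = sum(w^2) = 2. J = 14 + 9/10 * 2 = 79/5.

79/5


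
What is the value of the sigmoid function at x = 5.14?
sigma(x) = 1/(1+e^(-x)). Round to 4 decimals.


sigma(5.14) = 1/(1+e^(-5.14)) = 1/(1+0.005858) = 1/1.005858 = 0.9942.

0.9942


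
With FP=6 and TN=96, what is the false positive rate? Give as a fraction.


FPR = FP / (FP + TN) = 6 / 102 = 1/17.

1/17


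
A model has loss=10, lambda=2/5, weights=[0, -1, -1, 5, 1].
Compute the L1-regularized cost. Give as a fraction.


L1 norm = sum(|w|) = 8. J = 10 + 2/5 * 8 = 66/5.

66/5


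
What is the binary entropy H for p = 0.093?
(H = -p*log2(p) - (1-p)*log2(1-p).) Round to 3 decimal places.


H = -0.093*log2(0.093) - 0.907*log2(0.907) = 0.446.

0.446


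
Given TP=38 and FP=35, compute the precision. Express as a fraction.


Precision = TP / (TP + FP) = 38 / 73 = 38/73.

38/73


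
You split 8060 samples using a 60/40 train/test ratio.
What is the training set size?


Test set = 8060 * 40% = 3224. Training set = 8060 - 3224 = 4836.

4836


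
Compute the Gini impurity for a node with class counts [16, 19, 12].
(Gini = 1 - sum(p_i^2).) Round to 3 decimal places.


Total = 47. Proportions: 16/47, 19/47, 12/47. sum(p_i^2) = 0.3445. Gini = 1 - 0.3445 = 0.6555, which rounds to 0.656.

0.656


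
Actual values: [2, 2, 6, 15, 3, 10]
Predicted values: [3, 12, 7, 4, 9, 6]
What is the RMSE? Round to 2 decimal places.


MSE = 45.8333. RMSE = sqrt(45.8333) = 6.77.

6.77


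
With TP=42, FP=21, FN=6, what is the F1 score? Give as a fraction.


Precision = 42/63 = 2/3. Recall = 42/48 = 7/8. F1 = 2*P*R/(P+R) = 28/37.

28/37


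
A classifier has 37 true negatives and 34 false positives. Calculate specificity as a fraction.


Specificity = TN / (TN + FP) = 37 / 71 = 37/71.

37/71


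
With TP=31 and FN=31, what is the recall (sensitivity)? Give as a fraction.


Recall = TP / (TP + FN) = 31 / 62 = 1/2.

1/2


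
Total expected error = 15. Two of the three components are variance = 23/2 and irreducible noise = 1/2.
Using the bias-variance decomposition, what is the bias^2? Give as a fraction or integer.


Total error = bias^2 + variance + irreducible noise. So bias^2 = 15 - 23/2 - 1/2 = 3.

3


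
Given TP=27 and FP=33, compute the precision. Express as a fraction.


Precision = TP / (TP + FP) = 27 / 60 = 9/20.

9/20


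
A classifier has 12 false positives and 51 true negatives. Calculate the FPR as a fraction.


FPR = FP / (FP + TN) = 12 / 63 = 4/21.

4/21


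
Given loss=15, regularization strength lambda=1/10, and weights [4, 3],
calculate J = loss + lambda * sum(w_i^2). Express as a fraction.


L2 sq norm = sum(w^2) = 25. J = 15 + 1/10 * 25 = 35/2.

35/2


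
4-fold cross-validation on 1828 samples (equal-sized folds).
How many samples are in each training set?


Each validation fold has 1828/4 = 457 samples. Training set = 1828 - 457 = 1371.

1371


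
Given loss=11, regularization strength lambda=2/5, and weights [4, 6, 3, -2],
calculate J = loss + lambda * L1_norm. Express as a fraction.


L1 norm = sum(|w|) = 15. J = 11 + 2/5 * 15 = 17.

17


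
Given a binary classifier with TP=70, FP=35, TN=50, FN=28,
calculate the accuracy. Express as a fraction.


Accuracy = (TP + TN) / (TP + TN + FP + FN) = (70 + 50) / 183 = 40/61.

40/61


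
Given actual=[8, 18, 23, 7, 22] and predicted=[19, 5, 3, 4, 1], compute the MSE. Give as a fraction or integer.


MSE = (1/5) * ((8-19)^2=121 + (18-5)^2=169 + (23-3)^2=400 + (7-4)^2=9 + (22-1)^2=441). Sum = 1140. MSE = 228.

228


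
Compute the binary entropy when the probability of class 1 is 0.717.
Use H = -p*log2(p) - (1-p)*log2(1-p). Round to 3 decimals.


H = -0.717*log2(0.717) - 0.283*log2(0.283) = 0.860.

0.860


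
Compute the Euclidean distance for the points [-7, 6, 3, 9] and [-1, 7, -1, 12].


d = sqrt(sum of squared differences). (-7--1)^2=36, (6-7)^2=1, (3--1)^2=16, (9-12)^2=9. Sum = 62.

sqrt(62)


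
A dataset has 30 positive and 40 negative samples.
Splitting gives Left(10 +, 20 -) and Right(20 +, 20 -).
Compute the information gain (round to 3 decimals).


H(parent) = 0.9852. H(left) = 0.9183, H(right) = 1.0000. Weighted = (30/70)*0.9183 + (40/70)*1.0000 = 0.9650. IG = 0.9852 - 0.9650 = 0.0202, which rounds to 0.020.

0.020


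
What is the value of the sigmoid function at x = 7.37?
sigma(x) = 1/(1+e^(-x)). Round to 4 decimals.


sigma(7.37) = 1/(1+e^(-7.37)) = 1/(1+0.000630) = 1/1.000630 = 0.9994.

0.9994


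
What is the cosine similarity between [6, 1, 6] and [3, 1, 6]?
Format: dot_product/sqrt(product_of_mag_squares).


dot = 55. |a|^2 = 73, |b|^2 = 46. cos = 55/sqrt(3358).

55/sqrt(3358)


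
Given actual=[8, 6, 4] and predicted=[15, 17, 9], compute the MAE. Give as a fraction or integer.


MAE = (1/3) * (|8-15|=7 + |6-17|=11 + |4-9|=5). Sum = 23. MAE = 23/3.

23/3


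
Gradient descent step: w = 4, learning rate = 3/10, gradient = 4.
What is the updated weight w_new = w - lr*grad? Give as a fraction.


w_new = 4 - 3/10 * 4 = 4 - 6/5 = 14/5.

14/5


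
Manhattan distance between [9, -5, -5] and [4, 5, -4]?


d = sum of absolute differences: |9-4|=5 + |-5-5|=10 + |-5--4|=1 = 16.

16


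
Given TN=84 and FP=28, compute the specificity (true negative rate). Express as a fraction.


Specificity = TN / (TN + FP) = 84 / 112 = 3/4.

3/4


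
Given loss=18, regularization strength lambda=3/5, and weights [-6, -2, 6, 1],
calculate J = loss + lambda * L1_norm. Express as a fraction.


L1 norm = sum(|w|) = 15. J = 18 + 3/5 * 15 = 27.

27


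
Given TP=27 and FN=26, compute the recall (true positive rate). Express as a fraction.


Recall = TP / (TP + FN) = 27 / 53 = 27/53.

27/53


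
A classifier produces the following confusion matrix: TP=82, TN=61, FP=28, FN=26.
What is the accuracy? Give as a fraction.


Accuracy = (TP + TN) / (TP + TN + FP + FN) = (82 + 61) / 197 = 143/197.

143/197


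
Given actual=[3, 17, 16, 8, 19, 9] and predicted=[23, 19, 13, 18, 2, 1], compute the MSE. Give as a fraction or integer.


MSE = (1/6) * ((3-23)^2=400 + (17-19)^2=4 + (16-13)^2=9 + (8-18)^2=100 + (19-2)^2=289 + (9-1)^2=64). Sum = 866. MSE = 433/3.

433/3


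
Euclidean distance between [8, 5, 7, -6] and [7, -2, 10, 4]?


d = sqrt(sum of squared differences). (8-7)^2=1, (5--2)^2=49, (7-10)^2=9, (-6-4)^2=100. Sum = 159.

sqrt(159)


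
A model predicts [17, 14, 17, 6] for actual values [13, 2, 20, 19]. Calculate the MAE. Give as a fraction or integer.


MAE = (1/4) * (|13-17|=4 + |2-14|=12 + |20-17|=3 + |19-6|=13). Sum = 32. MAE = 8.

8


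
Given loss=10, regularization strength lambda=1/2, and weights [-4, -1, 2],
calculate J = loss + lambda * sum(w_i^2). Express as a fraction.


L2 sq norm = sum(w^2) = 21. J = 10 + 1/2 * 21 = 41/2.

41/2


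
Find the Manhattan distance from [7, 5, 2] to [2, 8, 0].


d = sum of absolute differences: |7-2|=5 + |5-8|=3 + |2-0|=2 = 10.

10


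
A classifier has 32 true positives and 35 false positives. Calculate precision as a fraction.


Precision = TP / (TP + FP) = 32 / 67 = 32/67.

32/67


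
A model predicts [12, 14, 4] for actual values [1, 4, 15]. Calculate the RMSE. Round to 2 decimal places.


MSE = 114.0000. RMSE = sqrt(114.0000) = 10.68.

10.68


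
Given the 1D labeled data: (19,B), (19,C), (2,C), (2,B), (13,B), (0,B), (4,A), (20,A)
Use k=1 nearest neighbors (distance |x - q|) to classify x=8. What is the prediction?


Distances: |19-8|=11, |19-8|=11, |2-8|=6, |2-8|=6, |13-8|=5, |0-8|=8, |4-8|=4, |20-8|=12. 1 nearest: (4,A). Counts: {'A': 1}. Majority class: A.

A


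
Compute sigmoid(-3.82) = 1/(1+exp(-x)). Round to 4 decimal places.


sigma(-3.82) = 1/(1+e^(3.82)) = 1/(1+45.604208) = 1/46.604208 = 0.0215.

0.0215


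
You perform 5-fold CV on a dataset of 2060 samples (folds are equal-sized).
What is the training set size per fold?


Each validation fold has 2060/5 = 412 samples. Training set = 2060 - 412 = 1648.

1648


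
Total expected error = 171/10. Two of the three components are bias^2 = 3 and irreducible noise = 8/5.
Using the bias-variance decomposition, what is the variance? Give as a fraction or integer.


Total error = bias^2 + variance + irreducible noise. So variance = 171/10 - 3 - 8/5 = 25/2.

25/2


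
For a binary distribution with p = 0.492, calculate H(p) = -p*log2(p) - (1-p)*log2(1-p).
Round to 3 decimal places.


H = -0.492*log2(0.492) - 0.508*log2(0.508) = 1.000.

1.000


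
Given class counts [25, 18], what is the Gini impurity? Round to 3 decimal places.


Total = 43. Proportions: 25/43, 18/43. sum(p_i^2) = 0.5133. Gini = 1 - 0.5133 = 0.4867, which rounds to 0.487.

0.487


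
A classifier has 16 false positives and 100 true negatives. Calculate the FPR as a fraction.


FPR = FP / (FP + TN) = 16 / 116 = 4/29.

4/29


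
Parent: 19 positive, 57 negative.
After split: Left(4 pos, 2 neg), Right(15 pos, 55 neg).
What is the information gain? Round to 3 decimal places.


H(parent) = 0.8113. H(left) = 0.9183, H(right) = 0.7496. Weighted = (6/76)*0.9183 + (70/76)*0.7496 = 0.7629. IG = 0.8113 - 0.7629 = 0.0484, which rounds to 0.048.

0.048


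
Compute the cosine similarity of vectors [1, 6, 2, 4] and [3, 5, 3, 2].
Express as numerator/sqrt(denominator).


dot = 47. |a|^2 = 57, |b|^2 = 47. cos = 47/sqrt(2679).

47/sqrt(2679)


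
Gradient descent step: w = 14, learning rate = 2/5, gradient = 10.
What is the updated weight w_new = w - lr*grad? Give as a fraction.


w_new = 14 - 2/5 * 10 = 14 - 4 = 10.

10


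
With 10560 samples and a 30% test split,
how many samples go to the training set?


Test set = 10560 * 30% = 3168. Training set = 10560 - 3168 = 7392.

7392


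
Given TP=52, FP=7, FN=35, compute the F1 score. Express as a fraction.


Precision = 52/59 = 52/59. Recall = 52/87 = 52/87. F1 = 2*P*R/(P+R) = 52/73.

52/73


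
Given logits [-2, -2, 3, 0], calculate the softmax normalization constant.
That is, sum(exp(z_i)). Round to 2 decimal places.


Denom = e^-2=0.1353 + e^-2=0.1353 + e^3=20.0855 + e^0=1.0000. Sum = 21.3561, which rounds to 21.36.

21.36


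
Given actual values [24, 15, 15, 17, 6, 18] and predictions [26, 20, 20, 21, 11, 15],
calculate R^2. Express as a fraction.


Mean(y) = 95/6. SS_res = 104. SS_tot = 1025/6. R^2 = 1 - 104/(1025/6) = 401/1025.

401/1025


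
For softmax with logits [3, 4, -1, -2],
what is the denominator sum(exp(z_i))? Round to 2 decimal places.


Denom = e^3=20.0855 + e^4=54.5982 + e^-1=0.3679 + e^-2=0.1353. Sum = 75.1869, which rounds to 75.19.

75.19


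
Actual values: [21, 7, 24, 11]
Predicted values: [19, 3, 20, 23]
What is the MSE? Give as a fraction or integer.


MSE = (1/4) * ((21-19)^2=4 + (7-3)^2=16 + (24-20)^2=16 + (11-23)^2=144). Sum = 180. MSE = 45.

45


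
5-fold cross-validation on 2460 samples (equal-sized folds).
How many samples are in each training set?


Each validation fold has 2460/5 = 492 samples. Training set = 2460 - 492 = 1968.

1968
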